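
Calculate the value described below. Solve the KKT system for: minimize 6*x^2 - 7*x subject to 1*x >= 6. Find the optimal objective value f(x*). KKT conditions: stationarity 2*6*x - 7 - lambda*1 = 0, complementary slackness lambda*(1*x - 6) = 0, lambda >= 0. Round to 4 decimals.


Step 1: Try lambda = 0 (constraint inactive).
x_unc = 7/(2*6) = 0.5833
Check: 1*0.5833 = 0.5833 < 6 -- violated!
Step 2: Constraint must be active: 1*x = 6
x* = 6/1 = 6.0
lambda = (2*6*6.0 - 7)/1 = 65.0
Step 3: Compute optimal value.
f(x*) = 6*6.0^2 - 7*6.0 = 174.0


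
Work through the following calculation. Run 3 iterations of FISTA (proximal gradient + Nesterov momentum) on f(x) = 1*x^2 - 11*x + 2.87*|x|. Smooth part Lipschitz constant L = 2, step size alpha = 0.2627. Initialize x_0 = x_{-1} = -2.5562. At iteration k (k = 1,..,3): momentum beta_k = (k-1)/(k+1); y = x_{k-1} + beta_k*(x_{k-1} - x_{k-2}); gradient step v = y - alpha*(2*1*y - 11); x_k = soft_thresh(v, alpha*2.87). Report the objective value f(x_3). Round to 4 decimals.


FISTA on f(x) = 1*x^2 - 11*x + 2.87*|x|
L = 2, alpha = 0.2627
Iteration 1: beta = 0.0, y = -2.5562 + 0.0*(-2.5562 + 2.5562) = -2.5562
  grad(y) = -16.1124, v = y - alpha*grad = 1.6765
  prox(v) = soft_thresh(1.6765, 0.7539) = 0.9226
Iteration 2: beta = 0.3333, y = 0.9226 + 0.3333*(0.9226 + 2.5562) = 2.0822
  grad(y) = -6.8357, v = y - alpha*grad = 3.8779
  prox(v) = soft_thresh(3.8779, 0.7539) = 3.1239
Iteration 3: beta = 0.5, y = 3.1239 + 0.5*(3.1239 - 0.9226) = 4.2246
  grad(y) = -2.5507, v = y - alpha*grad = 4.8947
  prox(v) = soft_thresh(4.8947, 0.7539) = 4.1408
f(x_3) = 1*4.1408^2 - 11*4.1408 + 2.87*|4.1408| = -16.5185


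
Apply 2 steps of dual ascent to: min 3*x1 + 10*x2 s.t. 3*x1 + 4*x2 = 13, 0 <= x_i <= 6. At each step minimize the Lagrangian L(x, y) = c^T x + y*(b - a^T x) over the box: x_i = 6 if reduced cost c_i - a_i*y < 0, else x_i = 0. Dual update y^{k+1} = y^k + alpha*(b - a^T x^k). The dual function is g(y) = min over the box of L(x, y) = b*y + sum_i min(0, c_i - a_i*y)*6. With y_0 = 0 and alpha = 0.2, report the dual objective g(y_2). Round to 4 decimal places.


Dual ascent for LP: min 3*x1 + 10*x2, 3*x1 + 4*x2 = 13, 0 <= x_i <= 6
Step 1: y^k = 0.0, reduced costs: (3.0, 10.0)
  x^k = (0.0, 0.0), subgradient = b - a^T x = 13.0
  y^{k+1} = 0.0 + 0.2*13.0 = 2.6
Step 2: y^k = 2.6, reduced costs: (-4.8, -0.4)
  x^k = (6.0, 6.0), subgradient = b - a^T x = -29.0
  y^{k+1} = 2.6 + 0.2*-29.0 = -3.2
Dual objective at y_2 = -3.2: reduced costs (12.6, 22.8), box minimizer x = (0.0, 0.0)
g(y_2) = b*y + (c1 - a1*y)*x1 + (c2 - a2*y)*x2 = 13*(-3.2) + 12.6*0.0 + 22.8*0.0 = -41.6 + 0.0 + 0.0 = -41.6


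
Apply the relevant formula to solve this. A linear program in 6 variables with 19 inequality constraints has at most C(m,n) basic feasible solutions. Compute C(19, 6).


Each vertex corresponds to some choice of n active constraints out of m, so the number of vertices is at most C(m, n) = m! / (n!(m-n)!).
m = 19, n = 6
Numerator: 19 * 18 * 17 * 16 * 15 * 14
Denominator: 6! = 720
C(19, 6) = 27132


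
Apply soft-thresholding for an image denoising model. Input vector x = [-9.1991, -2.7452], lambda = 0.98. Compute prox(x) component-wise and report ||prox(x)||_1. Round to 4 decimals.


Soft-thresholding with lambda = 0.98:
prox(-9.1991) = sign(-9.1991)*max(|-9.1991| - 0.98, 0) = -8.2191
prox(-2.7452) = sign(-2.7452)*max(|-2.7452| - 0.98, 0) = -1.7652
prox(x) = [-8.2191, -1.7652]
||prox(x)||_1 = 8.2191 + 1.7652 = 9.9843


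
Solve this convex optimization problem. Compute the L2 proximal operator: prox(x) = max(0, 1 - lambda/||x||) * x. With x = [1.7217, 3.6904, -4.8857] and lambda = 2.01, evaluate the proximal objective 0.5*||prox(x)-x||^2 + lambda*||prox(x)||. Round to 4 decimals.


Step 1: Compute ||x||.
||x|| = 6.3603
Step 2: Compute scaling factor.
scale = max(0, 1 - 2.01/6.3603) = 0.684
Step 3: prox(x) = [1.1776, 2.5241, -3.3417]
||prox(x)|| = 4.3503
Step 4: Proximal objective.
0.5*||prox-x||^2 = 2.0201
lambda*||prox|| = 8.7441
Total = 10.7641


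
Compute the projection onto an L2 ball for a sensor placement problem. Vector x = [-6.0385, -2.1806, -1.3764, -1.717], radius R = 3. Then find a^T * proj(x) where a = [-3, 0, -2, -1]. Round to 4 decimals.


Step 1: Compute ||x|| (intermediates to 6 decimals).
||x|| = sqrt((-6.0385)^2 + (-2.1806)^2 + (-1.3764)^2 + (-1.717)^2) = 6.78683
Step 2: Project.
Since ||x|| > R, scale = R/||x|| = 3/6.78683 = 0.442033, proj(x) = scale * x
proj(x) = [-2.669216, -0.963897, -0.608414, -0.758971]
Step 3: Dot product.
a^T * proj(x) = -3*(-2.669216) + 0*(-0.963897) - 2*(-0.608414) - 1*(-0.758971) = 9.9834


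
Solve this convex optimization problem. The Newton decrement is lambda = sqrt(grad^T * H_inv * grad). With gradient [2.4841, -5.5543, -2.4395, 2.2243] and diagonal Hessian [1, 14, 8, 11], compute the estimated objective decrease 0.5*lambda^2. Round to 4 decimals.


Step 1: H is diagonal, so H^(-1) * g = [2.4841, -0.3967, -0.3049, 0.2022].
Step 2: g^T H^(-1) g = sum_i g_i^2 / H_ii
  = (2.4841)^2/1 + (-5.5543)^2/14 + (-2.4395)^2/8 + (2.2243)^2/11
  = 6.1708 + 2.2036 + 0.7439 + 0.4498 = 9.568
Step 3: Objective decrease = 0.5 * g^T H^(-1) g = 4.784


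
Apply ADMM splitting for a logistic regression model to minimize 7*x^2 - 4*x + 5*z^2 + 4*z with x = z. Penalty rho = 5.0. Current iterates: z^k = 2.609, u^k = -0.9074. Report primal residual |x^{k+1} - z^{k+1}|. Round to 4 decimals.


ADMM iteration with rho = 5.0, z^k = 2.609, u^k = -0.9074
Step 1: x-update.
Minimize 7*x^2 - 4*x + (5.0/2)*(x - 2.609 - 0.9074)^2
FOC: (2*7 + 5.0)*x = 4 + 5.0*(2.609 + 0.9074)
x^{k+1} = 1.1359
Step 2: z-update.
Minimize 5*z^2 + 4*z + (5.0/2)*(1.1359 - z - 0.9074)^2
FOC: (2*5 + 5.0)*z = -4 + 5.0*(1.1359 - 0.9074)
z^{k+1} = -0.1905
Step 3: u-update.
u^{k+1} = -0.9074 + 1.1359 + 0.1905 = 0.419
Step 4: Primal residual = |1.1359 + 0.1905| = 1.3264


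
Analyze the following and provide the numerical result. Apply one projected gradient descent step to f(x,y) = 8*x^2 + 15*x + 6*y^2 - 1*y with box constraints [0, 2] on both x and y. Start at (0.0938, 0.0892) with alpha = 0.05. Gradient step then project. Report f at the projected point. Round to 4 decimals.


Step 1: Compute gradient at (0.0938, 0.0892).
grad_x = 2*8*0.0938 + 15 = 16.5008
grad_y = 2*6*0.0892 - 1 = 0.0704
Step 2: Gradient step.
x_raw = 0.0938 - 0.05*16.5008 = -0.7312
y_raw = 0.0892 - 0.05*0.0704 = 0.0857
Step 3: Project onto [0, 2].
x_proj = clip(-0.7312) = 0.0
y_proj = clip(0.0857) = 0.0857
Step 4: Evaluate f.
f(0.0, 0.0857) = -0.0416


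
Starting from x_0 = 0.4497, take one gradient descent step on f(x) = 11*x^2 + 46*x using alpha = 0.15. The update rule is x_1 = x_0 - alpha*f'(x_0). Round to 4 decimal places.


We compute the gradient at x_0 and apply the update.
f'(x) = 22*x + 46
f'(0.4497) = 22*0.4497 + 46 = 55.8934
x_1 = 0.4497 - 0.15*55.8934 = -7.9343


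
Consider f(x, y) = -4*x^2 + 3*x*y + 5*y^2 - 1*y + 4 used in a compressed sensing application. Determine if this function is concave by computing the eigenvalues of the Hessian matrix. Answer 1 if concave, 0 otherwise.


The Hessian of f(x,y) = -4*x^2 + 3*x*y + 5*y^2 - 1*y + 4 is:
H = [[-8, 3], [3, 10]]
Trace = -8 + 10 = 2
Determinant = -8*10 - (3)^2 = -89
Discriminant = (2)^2 - 4*-89 = 360.0
Eigenvalues: lambda_1 = -8.4868, lambda_2 = 10.4868
The function is not concave.

0


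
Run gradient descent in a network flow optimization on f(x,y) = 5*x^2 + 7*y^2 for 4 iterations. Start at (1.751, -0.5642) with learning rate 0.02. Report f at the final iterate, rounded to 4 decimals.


Gradient descent on f(x,y) = 5*x^2 + 7*y^2.
Starting point: (1.751, -0.5642), alpha = 0.02
Step 1: grad_x = 2*5*1.751 = 17.51, grad_y = 2*7*-0.5642 = -7.8988
  x_1 = 1.751 - 0.02*17.51 = 1.4008
  y_1 = -0.5642 - 0.02*-7.8988 = -0.4062
Step 2: grad_x = 2*5*1.4008 = 14.008, grad_y = 2*7*-0.4062 = -5.6871
  x_2 = 1.4008 - 0.02*14.008 = 1.1206
  y_2 = -0.4062 - 0.02*-5.6871 = -0.2925
Step 3: grad_x = 2*5*1.1206 = 11.2064, grad_y = 2*7*-0.2925 = -4.0947
  x_3 = 1.1206 - 0.02*11.2064 = 0.8965
  y_3 = -0.2925 - 0.02*-4.0947 = -0.2106
Step 4: grad_x = 2*5*0.8965 = 8.9651, grad_y = 2*7*-0.2106 = -2.9482
  x_4 = 0.8965 - 0.02*8.9651 = 0.7172
  y_4 = -0.2106 - 0.02*-2.9482 = -0.1516
f(0.7172, -0.1516) = 5*0.7172^2 + 7*(-0.1516)^2 = 2.7329


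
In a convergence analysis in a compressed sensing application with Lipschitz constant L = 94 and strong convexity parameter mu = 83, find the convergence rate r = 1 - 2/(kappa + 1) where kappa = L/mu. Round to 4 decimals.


Step 1: Compute the condition number.
kappa = L/mu = 94/83 = 1.1325
Step 2: Compute the convergence rate.
r = 1 - 2/(kappa + 1) = 1 - 2*mu/(L + mu) = (L - mu)/(L + mu) = 11/177 = 0.0621


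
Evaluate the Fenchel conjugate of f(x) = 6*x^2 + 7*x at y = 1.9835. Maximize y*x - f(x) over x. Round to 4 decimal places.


f*(y) = sup_x {y*x - a*x^2 - b*x} = sup_x {(y-b)*x - a*x^2}
FOC: (y - b) - 2a*x = 0 => x* = (y - b)/(2a)
x* = (1.9835 - 7)/(2*6) = -0.418
f*(1.9835) = (y-b)^2/(4a) = (1.9835 - 7)^2/(4*6)
= 25.1653/24 = 1.0486


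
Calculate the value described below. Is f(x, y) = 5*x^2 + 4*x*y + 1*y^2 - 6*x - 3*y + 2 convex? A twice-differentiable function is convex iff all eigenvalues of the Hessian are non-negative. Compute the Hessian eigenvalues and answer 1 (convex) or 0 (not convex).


The Hessian of f(x,y) = 5*x^2 + 4*x*y + 1*y^2 - 6*x - 3*y + 2 is:
H = [[10, 4], [4, 2]]
Trace = 10 + 2 = 12
Determinant = 10*2 - (4)^2 = 4
Discriminant = (12)^2 - 4*4 = 128.0
Eigenvalues: lambda_1 = 0.3431, lambda_2 = 11.6569
The function is convex.

1


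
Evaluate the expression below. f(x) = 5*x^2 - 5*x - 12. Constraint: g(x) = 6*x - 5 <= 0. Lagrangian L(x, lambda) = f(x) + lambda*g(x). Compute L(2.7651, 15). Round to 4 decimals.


Step 1: Evaluate f(x).
f(2.7651) = 5*2.7651^2 - 5*2.7651 - 12 = 12.4034
Step 2: Evaluate g(x).
g(2.7651) = 6*2.7651 - 5 = 11.5906
Step 3: Compute Lagrangian.
L = 12.4034 + 15*11.5906 = 186.2624


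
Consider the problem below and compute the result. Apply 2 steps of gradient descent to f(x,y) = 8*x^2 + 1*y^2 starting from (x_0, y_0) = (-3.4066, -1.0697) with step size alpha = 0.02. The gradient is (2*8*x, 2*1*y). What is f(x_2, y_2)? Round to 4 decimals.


Gradient descent on f(x,y) = 8*x^2 + 1*y^2.
Starting point: (-3.4066, -1.0697), alpha = 0.02
Step 1: grad_x = 2*8*-3.4066 = -54.5056, grad_y = 2*1*-1.0697 = -2.1394
  x_1 = -3.4066 - 0.02*-54.5056 = -2.3165
  y_1 = -1.0697 - 0.02*-2.1394 = -1.0269
Step 2: grad_x = 2*8*-2.3165 = -37.0638, grad_y = 2*1*-1.0269 = -2.0538
  x_2 = -2.3165 - 0.02*-37.0638 = -1.5752
  y_2 = -1.0269 - 0.02*-2.0538 = -0.9858
f(-1.5752, -0.9858) = 8*(-1.5752)^2 + 1*(-0.9858)^2 = 20.8222


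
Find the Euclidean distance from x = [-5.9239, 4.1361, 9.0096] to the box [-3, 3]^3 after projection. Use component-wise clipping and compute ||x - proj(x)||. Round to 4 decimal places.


Project each component onto [-3, 3].
clip(-5.9239) = -3.0, clip(4.1361) = 3.0, clip(9.0096) = 3.0
Projection = [-3.0, 3.0, 3.0]
Squared diffs: [8.5492, 1.2907, 36.1153]
Distance = sqrt(45.9552) = 6.779


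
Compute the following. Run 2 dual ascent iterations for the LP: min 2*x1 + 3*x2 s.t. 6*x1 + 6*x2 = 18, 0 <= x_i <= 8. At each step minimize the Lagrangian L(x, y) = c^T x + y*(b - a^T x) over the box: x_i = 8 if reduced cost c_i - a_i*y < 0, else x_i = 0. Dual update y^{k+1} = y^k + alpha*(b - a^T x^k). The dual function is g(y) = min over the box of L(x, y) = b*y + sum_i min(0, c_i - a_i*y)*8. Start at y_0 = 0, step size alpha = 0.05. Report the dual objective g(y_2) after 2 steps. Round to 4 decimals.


Dual ascent for LP: min 2*x1 + 3*x2, 6*x1 + 6*x2 = 18, 0 <= x_i <= 8
Step 1: y^k = 0.0, reduced costs: (2.0, 3.0)
  x^k = (0.0, 0.0), subgradient = b - a^T x = 18.0
  y^{k+1} = 0.0 + 0.05*18.0 = 0.9
Step 2: y^k = 0.9, reduced costs: (-3.4, -2.4)
  x^k = (8.0, 8.0), subgradient = b - a^T x = -78.0
  y^{k+1} = 0.9 + 0.05*-78.0 = -3.0
Dual objective at y_2 = -3.0: reduced costs (20.0, 21.0), box minimizer x = (0.0, 0.0)
g(y_2) = b*y + (c1 - a1*y)*x1 + (c2 - a2*y)*x2 = 18*(-3.0) + 20.0*0.0 + 21.0*0.0 = -54.0 + 0.0 + 0.0 = -54.0


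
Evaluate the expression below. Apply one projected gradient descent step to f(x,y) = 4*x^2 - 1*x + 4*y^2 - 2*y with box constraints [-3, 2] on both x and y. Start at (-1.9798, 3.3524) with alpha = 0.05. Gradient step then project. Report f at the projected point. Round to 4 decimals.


Step 1: Compute gradient at (-1.9798, 3.3524).
grad_x = 2*4*-1.9798 - 1 = -16.8384
grad_y = 2*4*3.3524 - 2 = 24.8192
Step 2: Gradient step.
x_raw = -1.9798 - 0.05*-16.8384 = -1.1379
y_raw = 3.3524 - 0.05*24.8192 = 2.1114
Step 3: Project onto [-3, 2].
x_proj = clip(-1.1379) = -1.1379
y_proj = clip(2.1114) = 2.0
Step 4: Evaluate f.
f(-1.1379, 2.0) = 18.317


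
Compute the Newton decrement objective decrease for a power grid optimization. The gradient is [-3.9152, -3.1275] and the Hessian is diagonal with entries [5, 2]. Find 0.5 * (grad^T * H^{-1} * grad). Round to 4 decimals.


Step 1: H is diagonal, so H^(-1) * g = [-0.783, -1.5638].
Step 2: g^T H^(-1) g = sum_i g_i^2 / H_ii
  = (-3.9152)^2/5 + (-3.1275)^2/2
  = 3.0658 + 4.8906 = 7.9564
Step 3: Objective decrease = 0.5 * g^T H^(-1) g = 3.9782


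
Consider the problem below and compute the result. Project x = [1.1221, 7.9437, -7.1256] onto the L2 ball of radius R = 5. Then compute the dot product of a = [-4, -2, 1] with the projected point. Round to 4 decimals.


Step 1: Compute ||x|| (intermediates to 6 decimals).
||x|| = sqrt(1.1221^2 + 7.9437^2 + (-7.1256)^2) = 10.730128
Step 2: Project.
Since ||x|| > R, scale = R/||x|| = 5/10.730128 = 0.465978, proj(x) = scale * x
proj(x) = [0.522874, 3.701589, -3.320373]
Step 3: Dot product.
a^T * proj(x) = -4*0.522874 - 2*3.701589 + 1*(-3.320373) = -12.815


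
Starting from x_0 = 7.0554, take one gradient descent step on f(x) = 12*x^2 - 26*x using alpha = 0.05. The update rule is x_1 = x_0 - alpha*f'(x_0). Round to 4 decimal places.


We compute the gradient at x_0 and apply the update.
f'(x) = 24*x - 26
f'(7.0554) = 24*7.0554 - 26 = 143.3296
x_1 = 7.0554 - 0.05*143.3296 = -0.1111


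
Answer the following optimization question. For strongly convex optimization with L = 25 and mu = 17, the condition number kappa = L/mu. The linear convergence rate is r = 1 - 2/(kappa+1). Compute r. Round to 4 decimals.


Step 1: Compute the condition number.
kappa = L/mu = 25/17 = 1.4706
Step 2: Compute the convergence rate.
r = 1 - 2/(kappa + 1) = 1 - 2*mu/(L + mu) = (L - mu)/(L + mu) = 8/42 = 0.1905


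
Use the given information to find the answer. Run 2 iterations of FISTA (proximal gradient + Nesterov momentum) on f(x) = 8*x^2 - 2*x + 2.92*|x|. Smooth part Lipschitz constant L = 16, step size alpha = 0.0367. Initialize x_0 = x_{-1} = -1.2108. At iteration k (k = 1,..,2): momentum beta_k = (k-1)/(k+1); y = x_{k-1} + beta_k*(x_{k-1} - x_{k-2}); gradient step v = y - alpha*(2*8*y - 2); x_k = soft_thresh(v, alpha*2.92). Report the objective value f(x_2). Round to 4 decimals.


FISTA on f(x) = 8*x^2 - 2*x + 2.92*|x|
L = 16, alpha = 0.0367
Iteration 1: beta = 0.0, y = -1.2108 + 0.0*(-1.2108 + 1.2108) = -1.2108
  grad(y) = -21.3728, v = y - alpha*grad = -0.4264
  prox(v) = soft_thresh(-0.4264, 0.1072) = -0.3193
Iteration 2: beta = 0.3333, y = -0.3193 + 0.3333*(-0.3193 + 1.2108) = -0.0221
  grad(y) = -2.3532, v = y - alpha*grad = 0.0643
  prox(v) = soft_thresh(0.0643, 0.1072) = 0.0
f(x_2) = 8*0.0^2 - 2*0.0 + 2.92*|0.0| = 0.0


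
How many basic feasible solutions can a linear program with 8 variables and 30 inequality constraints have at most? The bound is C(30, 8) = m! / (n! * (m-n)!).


Each vertex corresponds to some choice of n active constraints out of m, so the number of vertices is at most C(m, n) = m! / (n!(m-n)!).
m = 30, n = 8
Numerator: 30 * 29 * 28 * 27 * 26 * 25 * 24 * 23
Denominator: 8! = 40320
C(30, 8) = 5852925


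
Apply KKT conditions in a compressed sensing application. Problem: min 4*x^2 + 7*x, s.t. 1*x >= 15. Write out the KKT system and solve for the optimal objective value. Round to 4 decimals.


Step 1: Try lambda = 0 (constraint inactive).
x_unc = -7/(2*4) = -0.875
Check: 1*-0.875 = -0.875 < 15 -- violated!
Step 2: Constraint must be active: 1*x = 15
x* = 15/1 = 15.0
lambda = (2*4*15.0 + 7)/1 = 127.0
Step 3: Compute optimal value.
f(x*) = 4*15.0^2 + 7*15.0 = 1005.0


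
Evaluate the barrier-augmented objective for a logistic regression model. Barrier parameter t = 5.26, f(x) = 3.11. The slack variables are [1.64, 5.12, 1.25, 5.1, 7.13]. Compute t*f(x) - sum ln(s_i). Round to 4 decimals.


Step 1: Compute log-barrier.
ln values: [0.4947, 1.6332, 0.2231, 1.6292, 1.9643]
phi = -(0.4947 + 1.6332 + 0.2231 + 1.6292 + 1.9643) = -5.9445
Step 2: Compute augmented objective.
t*f(x) = 5.26*3.11 = 16.3586
Total = 16.3586 - 5.9445 = 10.4141


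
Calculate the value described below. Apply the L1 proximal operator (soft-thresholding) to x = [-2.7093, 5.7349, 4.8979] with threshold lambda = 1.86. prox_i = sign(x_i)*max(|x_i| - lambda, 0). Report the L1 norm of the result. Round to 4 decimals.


Soft-thresholding with lambda = 1.86:
prox(-2.7093) = sign(-2.7093)*max(|-2.7093| - 1.86, 0) = -0.8493
prox(5.7349) = sign(5.7349)*max(|5.7349| - 1.86, 0) = 3.8749
prox(4.8979) = sign(4.8979)*max(|4.8979| - 1.86, 0) = 3.0379
prox(x) = [-0.8493, 3.8749, 3.0379]
||prox(x)||_1 = 0.8493 + 3.8749 + 3.0379 = 7.7621


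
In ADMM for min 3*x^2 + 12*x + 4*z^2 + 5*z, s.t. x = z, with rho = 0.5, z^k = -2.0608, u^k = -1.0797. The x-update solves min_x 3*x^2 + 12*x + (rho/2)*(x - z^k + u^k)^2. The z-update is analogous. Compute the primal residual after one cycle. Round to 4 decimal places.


ADMM iteration with rho = 0.5, z^k = -2.0608, u^k = -1.0797
Step 1: x-update.
Minimize 3*x^2 + 12*x + (0.5/2)*(x + 2.0608 - 1.0797)^2
FOC: (2*3 + 0.5)*x = -12 + 0.5*(-2.0608 + 1.0797)
x^{k+1} = -1.9216
Step 2: z-update.
Minimize 4*z^2 + 5*z + (0.5/2)*(-1.9216 - z - 1.0797)^2
FOC: (2*4 + 0.5)*z = -5 + 0.5*(-1.9216 - 1.0797)
z^{k+1} = -0.7648
Step 3: u-update.
u^{k+1} = -1.0797 - 1.9216 + 0.7648 = -2.2365
Step 4: Primal residual = |-1.9216 + 0.7648| = 1.1568


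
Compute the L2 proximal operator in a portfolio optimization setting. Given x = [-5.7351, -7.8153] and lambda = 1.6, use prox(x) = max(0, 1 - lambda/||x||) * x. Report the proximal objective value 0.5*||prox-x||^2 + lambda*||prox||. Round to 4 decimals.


Step 1: Compute ||x||.
||x|| = 9.6938
Step 2: Compute scaling factor.
scale = max(0, 1 - 1.6/9.6938) = 0.8349
Step 3: prox(x) = [-4.7885, -6.5254]
||prox(x)|| = 8.0938
Step 4: Proximal objective.
0.5*||prox-x||^2 = 1.28
lambda*||prox|| = 12.9501
Total = 14.2301


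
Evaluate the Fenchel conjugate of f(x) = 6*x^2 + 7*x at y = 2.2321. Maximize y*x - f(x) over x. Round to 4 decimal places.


f*(y) = sup_x {y*x - a*x^2 - b*x} = sup_x {(y-b)*x - a*x^2}
FOC: (y - b) - 2a*x = 0 => x* = (y - b)/(2a)
x* = (2.2321 - 7)/(2*6) = -0.3973
f*(2.2321) = (y-b)^2/(4a) = (2.2321 - 7)^2/(4*6)
= 22.7329/24 = 0.9472


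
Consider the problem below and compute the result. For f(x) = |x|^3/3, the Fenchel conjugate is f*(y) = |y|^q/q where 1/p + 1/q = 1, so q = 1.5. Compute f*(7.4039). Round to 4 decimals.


The conjugate exponent q satisfies 1/p + 1/q = 1.
p = 3, so q = 3/(3 - 1) = 1.5
|y|^q = 7.4039^1.5 = 20.1461
f*(7.4039) = 20.1461 / 1.5 = 13.4307


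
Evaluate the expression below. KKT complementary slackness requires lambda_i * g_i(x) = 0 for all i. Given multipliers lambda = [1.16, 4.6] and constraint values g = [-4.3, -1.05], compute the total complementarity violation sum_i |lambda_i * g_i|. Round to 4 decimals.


KKT complementary slackness check:
lambda_1 * g_1 = 1.16 * -4.3 = -4.988
lambda_2 * g_2 = 4.6 * -1.05 = -4.83
Total violation = 4.988 + 4.83 = 9.818


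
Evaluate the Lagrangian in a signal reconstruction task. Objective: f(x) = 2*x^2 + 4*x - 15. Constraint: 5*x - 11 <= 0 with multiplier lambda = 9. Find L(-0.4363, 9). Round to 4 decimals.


Step 1: Evaluate f(x).
f(-0.4363) = 2*(-0.4363)^2 + 4*(-0.4363) - 15 = -16.3645
Step 2: Evaluate g(x).
g(-0.4363) = 5*-0.4363 - 11 = -13.1815
Step 3: Compute Lagrangian.
L = -16.3645 + 9*-13.1815 = -134.998


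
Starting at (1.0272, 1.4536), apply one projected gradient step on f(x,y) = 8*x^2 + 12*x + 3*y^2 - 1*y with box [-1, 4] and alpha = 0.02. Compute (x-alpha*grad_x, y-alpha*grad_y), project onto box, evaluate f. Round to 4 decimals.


Step 1: Compute gradient at (1.0272, 1.4536).
grad_x = 2*8*1.0272 + 12 = 28.4352
grad_y = 2*3*1.4536 - 1 = 7.7216
Step 2: Gradient step.
x_raw = 1.0272 - 0.02*28.4352 = 0.4585
y_raw = 1.4536 - 0.02*7.7216 = 1.2992
Step 3: Project onto [-1, 4].
x_proj = clip(0.4585) = 0.4585
y_proj = clip(1.2992) = 1.2992
Step 4: Evaluate f.
f(0.4585, 1.2992) = 10.948


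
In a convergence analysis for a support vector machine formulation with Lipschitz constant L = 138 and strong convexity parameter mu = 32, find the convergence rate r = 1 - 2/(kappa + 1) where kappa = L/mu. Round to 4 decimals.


Step 1: Compute the condition number.
kappa = L/mu = 138/32 = 4.3125
Step 2: Compute the convergence rate.
r = 1 - 2/(kappa + 1) = 1 - 2*mu/(L + mu) = (L - mu)/(L + mu) = 106/170 = 0.6235


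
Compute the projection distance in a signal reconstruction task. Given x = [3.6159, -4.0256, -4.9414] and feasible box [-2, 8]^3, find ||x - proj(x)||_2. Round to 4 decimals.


Project each component onto [-2, 8].
clip(3.6159) = 3.6159, clip(-4.0256) = -2.0, clip(-4.9414) = -2.0
Projection = [3.6159, -2.0, -2.0]
Squared diffs: [0.0, 4.1031, 8.6518]
Distance = sqrt(12.7549) = 3.5714


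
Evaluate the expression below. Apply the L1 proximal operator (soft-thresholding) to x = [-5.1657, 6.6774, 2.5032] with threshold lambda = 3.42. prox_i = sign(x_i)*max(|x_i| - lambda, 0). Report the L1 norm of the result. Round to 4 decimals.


Soft-thresholding with lambda = 3.42:
prox(-5.1657) = sign(-5.1657)*max(|-5.1657| - 3.42, 0) = -1.7457
prox(6.6774) = sign(6.6774)*max(|6.6774| - 3.42, 0) = 3.2574
prox(2.5032) = sign(2.5032)*max(|2.5032| - 3.42, 0) = 0.0
prox(x) = [-1.7457, 3.2574, 0.0]
||prox(x)||_1 = 1.7457 + 3.2574 + 0.0 = 5.0031


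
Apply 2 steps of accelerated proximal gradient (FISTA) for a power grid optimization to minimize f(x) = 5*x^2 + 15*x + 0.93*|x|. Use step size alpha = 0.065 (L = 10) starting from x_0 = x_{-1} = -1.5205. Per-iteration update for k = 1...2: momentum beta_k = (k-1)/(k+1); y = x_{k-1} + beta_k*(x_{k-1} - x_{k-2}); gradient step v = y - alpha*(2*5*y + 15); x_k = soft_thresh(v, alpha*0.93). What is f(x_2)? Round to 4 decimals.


FISTA on f(x) = 5*x^2 + 15*x + 0.93*|x|
L = 10, alpha = 0.065
Iteration 1: beta = 0.0, y = -1.5205 + 0.0*(-1.5205 + 1.5205) = -1.5205
  grad(y) = -0.205, v = y - alpha*grad = -1.5072
  prox(v) = soft_thresh(-1.5072, 0.0605) = -1.4467
Iteration 2: beta = 0.3333, y = -1.4467 + 0.3333*(-1.4467 + 1.5205) = -1.4221
  grad(y) = 0.7787, v = y - alpha*grad = -1.4727
  prox(v) = soft_thresh(-1.4727, 0.0605) = -1.4123
f(x_2) = 5*(-1.4123)^2 + 15*(-1.4123) + 0.93*|-1.4123| = -9.8981


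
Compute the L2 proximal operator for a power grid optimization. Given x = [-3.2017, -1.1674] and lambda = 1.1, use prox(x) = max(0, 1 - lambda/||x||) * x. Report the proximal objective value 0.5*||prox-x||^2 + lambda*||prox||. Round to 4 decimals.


Step 1: Compute ||x||.
||x|| = 3.4079
Step 2: Compute scaling factor.
scale = max(0, 1 - 1.1/3.4079) = 0.6772
Step 3: prox(x) = [-2.1683, -0.7906]
||prox(x)|| = 2.3079
Step 4: Proximal objective.
0.5*||prox-x||^2 = 0.605
lambda*||prox|| = 2.5387
Total = 3.1437


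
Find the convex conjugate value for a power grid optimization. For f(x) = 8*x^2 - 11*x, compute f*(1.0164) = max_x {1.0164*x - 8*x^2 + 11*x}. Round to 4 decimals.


f*(y) = sup_x {y*x - a*x^2 - b*x} = sup_x {(y-b)*x - a*x^2}
FOC: (y - b) - 2a*x = 0 => x* = (y - b)/(2a)
x* = (1.0164 + 11)/(2*8) = 0.751
f*(1.0164) = (y-b)^2/(4a) = (1.0164 + 11)^2/(4*8)
= 144.3939/32 = 4.5123


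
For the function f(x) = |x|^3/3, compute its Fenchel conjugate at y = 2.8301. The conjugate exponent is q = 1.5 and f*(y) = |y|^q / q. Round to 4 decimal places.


The conjugate exponent q satisfies 1/p + 1/q = 1.
p = 3, so q = 3/(3 - 1) = 1.5
|y|^q = 2.8301^1.5 = 4.761
f*(2.8301) = 4.761 / 1.5 = 3.174


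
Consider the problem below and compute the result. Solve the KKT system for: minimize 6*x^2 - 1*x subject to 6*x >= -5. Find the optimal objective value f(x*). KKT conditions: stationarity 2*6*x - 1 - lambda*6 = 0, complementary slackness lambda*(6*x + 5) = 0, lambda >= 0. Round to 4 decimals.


Step 1: Try lambda = 0 (constraint inactive).
Stationarity: 2*6*x - 1 = 0
x* = 1/(2*6) = 1/12 = 0.0833 (rounded; the exact value 1/12 is used below)
Check constraint: 6*0.0833 = 0.4998 >= -5 -- satisfied.
Step 2: Compute optimal value.
f(x*) = 6*(1/12)^2 - 1*(1/12) = -0.0417


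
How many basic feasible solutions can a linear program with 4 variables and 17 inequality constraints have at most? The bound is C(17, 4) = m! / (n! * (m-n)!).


Each vertex corresponds to some choice of n active constraints out of m, so the number of vertices is at most C(m, n) = m! / (n!(m-n)!).
m = 17, n = 4
Numerator: 17 * 16 * 15 * 14
Denominator: 4! = 24
C(17, 4) = 2380


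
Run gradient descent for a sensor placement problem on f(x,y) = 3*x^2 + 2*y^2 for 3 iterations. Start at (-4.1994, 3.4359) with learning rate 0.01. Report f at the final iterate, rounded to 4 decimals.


Gradient descent on f(x,y) = 3*x^2 + 2*y^2.
Starting point: (-4.1994, 3.4359), alpha = 0.01
Step 1: grad_x = 2*3*-4.1994 = -25.1964, grad_y = 2*2*3.4359 = 13.7436
  x_1 = -4.1994 - 0.01*-25.1964 = -3.9474
  y_1 = 3.4359 - 0.01*13.7436 = 3.2985
Step 2: grad_x = 2*3*-3.9474 = -23.6846, grad_y = 2*2*3.2985 = 13.1939
  x_2 = -3.9474 - 0.01*-23.6846 = -3.7106
  y_2 = 3.2985 - 0.01*13.1939 = 3.1665
Step 3: grad_x = 2*3*-3.7106 = -22.2635, grad_y = 2*2*3.1665 = 12.6661
  x_3 = -3.7106 - 0.01*-22.2635 = -3.488
  y_3 = 3.1665 - 0.01*12.6661 = 3.0399
f(-3.488, 3.0399) = 3*(-3.488)^2 + 2*3.0399^2 = 54.979


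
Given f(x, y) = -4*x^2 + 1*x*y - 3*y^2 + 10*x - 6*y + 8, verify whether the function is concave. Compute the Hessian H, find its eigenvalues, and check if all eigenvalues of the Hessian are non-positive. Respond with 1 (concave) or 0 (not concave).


The Hessian of f(x,y) = -4*x^2 + 1*x*y - 3*y^2 + 10*x - 6*y + 8 is:
H = [[-8, 1], [1, -6]]
Trace = -8 - 6 = -14
Determinant = -8*-6 - (1)^2 = 47
Discriminant = (-14)^2 - 4*47 = 8.0
Eigenvalues: lambda_1 = -8.4142, lambda_2 = -5.5858
The function is concave.

1


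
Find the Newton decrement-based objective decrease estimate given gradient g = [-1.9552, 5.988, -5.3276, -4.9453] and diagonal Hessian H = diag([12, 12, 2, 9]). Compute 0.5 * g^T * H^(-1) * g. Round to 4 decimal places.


Step 1: H is diagonal, so H^(-1) * g = [-0.1629, 0.499, -2.6638, -0.5495].
Step 2: g^T H^(-1) g = sum_i g_i^2 / H_ii
  = (-1.9552)^2/12 + (5.988)^2/12 + (-5.3276)^2/2 + (-4.9453)^2/9
  = 0.3186 + 2.988 + 14.1917 + 2.7173 = 20.2156
Step 3: Objective decrease = 0.5 * g^T H^(-1) g = 10.1078


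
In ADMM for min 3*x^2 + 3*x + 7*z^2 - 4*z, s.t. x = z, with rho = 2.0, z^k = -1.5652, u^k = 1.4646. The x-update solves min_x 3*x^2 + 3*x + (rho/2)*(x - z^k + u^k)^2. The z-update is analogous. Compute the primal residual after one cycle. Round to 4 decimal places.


ADMM iteration with rho = 2.0, z^k = -1.5652, u^k = 1.4646
Step 1: x-update.
Minimize 3*x^2 + 3*x + (2.0/2)*(x + 1.5652 + 1.4646)^2
FOC: (2*3 + 2.0)*x = -3 + 2.0*(-1.5652 - 1.4646)
x^{k+1} = -1.1325
Step 2: z-update.
Minimize 7*z^2 - 4*z + (2.0/2)*(-1.1325 - z + 1.4646)^2
FOC: (2*7 + 2.0)*z = 4 + 2.0*(-1.1325 + 1.4646)
z^{k+1} = 0.2915
Step 3: u-update.
u^{k+1} = 1.4646 - 1.1325 - 0.2915 = 0.0406
Step 4: Primal residual = |-1.1325 - 0.2915| = 1.424


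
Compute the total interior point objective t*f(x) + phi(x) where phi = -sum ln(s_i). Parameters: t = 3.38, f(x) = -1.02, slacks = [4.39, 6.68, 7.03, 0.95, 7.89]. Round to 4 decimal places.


Step 1: Compute log-barrier.
ln values: [1.4793, 1.8991, 1.9502, -0.0513, 2.0656]
phi = -(1.4793 + 1.8991 + 1.9502 - 0.0513 + 2.0656) = -7.3429
Step 2: Compute augmented objective.
t*f(x) = 3.38*-1.02 = -3.4476
Total = -3.4476 - 7.3429 = -10.7905


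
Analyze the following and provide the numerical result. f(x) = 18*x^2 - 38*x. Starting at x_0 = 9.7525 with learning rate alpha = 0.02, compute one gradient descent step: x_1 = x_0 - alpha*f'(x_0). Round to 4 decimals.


We compute the gradient at x_0 and apply the update.
f'(x) = 36*x - 38
f'(9.7525) = 36*9.7525 - 38 = 313.09
x_1 = 9.7525 - 0.02*313.09 = 3.4907


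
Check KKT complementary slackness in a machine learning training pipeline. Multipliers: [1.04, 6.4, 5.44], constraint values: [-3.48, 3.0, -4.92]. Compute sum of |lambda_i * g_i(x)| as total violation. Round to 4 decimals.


KKT complementary slackness check:
lambda_1 * g_1 = 1.04 * -3.48 = -3.6192
lambda_2 * g_2 = 6.4 * 3.0 = 19.2
lambda_3 * g_3 = 5.44 * -4.92 = -26.7648
Total violation = 3.6192 + 19.2 + 26.7648 = 49.584


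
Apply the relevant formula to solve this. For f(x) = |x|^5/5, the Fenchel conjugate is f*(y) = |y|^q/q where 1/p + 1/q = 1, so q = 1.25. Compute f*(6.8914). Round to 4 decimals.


The conjugate exponent q satisfies 1/p + 1/q = 1.
p = 5, so q = 5/(5 - 1) = 1.25
|y|^q = 6.8914^1.25 = 11.1657
f*(6.8914) = 11.1657 / 1.25 = 8.9325


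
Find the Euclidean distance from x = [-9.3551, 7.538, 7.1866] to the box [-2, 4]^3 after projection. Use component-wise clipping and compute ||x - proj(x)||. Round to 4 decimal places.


Project each component onto [-2, 4].
clip(-9.3551) = -2.0, clip(7.538) = 4.0, clip(7.1866) = 4.0
Projection = [-2.0, 4.0, 4.0]
Squared diffs: [54.0975, 12.5174, 10.1544]
Distance = sqrt(76.7693) = 8.7618


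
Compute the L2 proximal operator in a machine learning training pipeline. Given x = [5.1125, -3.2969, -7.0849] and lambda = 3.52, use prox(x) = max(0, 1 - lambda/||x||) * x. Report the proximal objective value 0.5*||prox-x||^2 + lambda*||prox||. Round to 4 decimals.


Step 1: Compute ||x||.
||x|| = 9.3383
Step 2: Compute scaling factor.
scale = max(0, 1 - 3.52/9.3383) = 0.6231
Step 3: prox(x) = [3.1854, -2.0542, -4.4143]
||prox(x)|| = 5.8183
Step 4: Proximal objective.
0.5*||prox-x||^2 = 6.1952
lambda*||prox|| = 20.4804
Total = 26.6755


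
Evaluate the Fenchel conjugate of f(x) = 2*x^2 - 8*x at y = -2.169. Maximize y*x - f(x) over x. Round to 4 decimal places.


f*(y) = sup_x {y*x - a*x^2 - b*x} = sup_x {(y-b)*x - a*x^2}
FOC: (y - b) - 2a*x = 0 => x* = (y - b)/(2a)
x* = (-2.169 + 8)/(2*2) = 1.4578
f*(-2.169) = (y-b)^2/(4a) = (-2.169 + 8)^2/(4*2)
= 34.0006/8 = 4.2501


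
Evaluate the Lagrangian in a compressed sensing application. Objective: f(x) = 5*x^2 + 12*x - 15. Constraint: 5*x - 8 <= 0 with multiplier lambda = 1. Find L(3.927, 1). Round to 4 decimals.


Step 1: Evaluate f(x).
f(3.927) = 5*3.927^2 + 12*3.927 - 15 = 109.2306
Step 2: Evaluate g(x).
g(3.927) = 5*3.927 - 8 = 11.635
Step 3: Compute Lagrangian.
L = 109.2306 + 1*11.635 = 120.8656


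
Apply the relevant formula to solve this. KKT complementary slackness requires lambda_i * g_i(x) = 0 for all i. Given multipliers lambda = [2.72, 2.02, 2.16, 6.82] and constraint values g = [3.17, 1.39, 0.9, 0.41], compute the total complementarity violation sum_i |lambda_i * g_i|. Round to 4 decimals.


KKT complementary slackness check:
lambda_1 * g_1 = 2.72 * 3.17 = 8.6224
lambda_2 * g_2 = 2.02 * 1.39 = 2.8078
lambda_3 * g_3 = 2.16 * 0.9 = 1.944
lambda_4 * g_4 = 6.82 * 0.41 = 2.7962
Total violation = 8.6224 + 2.8078 + 1.944 + 2.7962 = 16.1704


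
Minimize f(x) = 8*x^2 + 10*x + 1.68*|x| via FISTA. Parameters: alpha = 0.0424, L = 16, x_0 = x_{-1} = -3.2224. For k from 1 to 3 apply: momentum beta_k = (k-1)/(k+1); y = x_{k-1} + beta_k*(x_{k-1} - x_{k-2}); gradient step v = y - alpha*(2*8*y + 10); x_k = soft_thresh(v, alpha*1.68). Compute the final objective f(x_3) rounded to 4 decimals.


FISTA on f(x) = 8*x^2 + 10*x + 1.68*|x|
L = 16, alpha = 0.0424
Iteration 1: beta = 0.0, y = -3.2224 + 0.0*(-3.2224 + 3.2224) = -3.2224
  grad(y) = -41.5584, v = y - alpha*grad = -1.4603
  prox(v) = soft_thresh(-1.4603, 0.0712) = -1.3891
Iteration 2: beta = 0.3333, y = -1.3891 + 0.3333*(-1.3891 + 3.2224) = -0.778
  grad(y) = -2.4478, v = y - alpha*grad = -0.6742
  prox(v) = soft_thresh(-0.6742, 0.0712) = -0.603
Iteration 3: beta = 0.5, y = -0.603 + 0.5*(-0.603 + 1.3891) = -0.2099
  grad(y) = 6.6415, v = y - alpha*grad = -0.4915
  prox(v) = soft_thresh(-0.4915, 0.0712) = -0.4203
f(x_3) = 8*(-0.4203)^2 + 10*(-0.4203) + 1.68*|-0.4203| = -2.0836


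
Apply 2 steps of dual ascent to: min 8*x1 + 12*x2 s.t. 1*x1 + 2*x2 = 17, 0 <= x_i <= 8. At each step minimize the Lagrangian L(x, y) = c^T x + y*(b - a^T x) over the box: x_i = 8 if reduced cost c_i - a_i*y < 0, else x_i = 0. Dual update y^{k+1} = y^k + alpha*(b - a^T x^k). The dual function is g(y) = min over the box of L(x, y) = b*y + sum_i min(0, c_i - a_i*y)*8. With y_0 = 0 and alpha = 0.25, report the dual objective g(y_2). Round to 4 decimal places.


Dual ascent for LP: min 8*x1 + 12*x2, 1*x1 + 2*x2 = 17, 0 <= x_i <= 8
Step 1: y^k = 0.0, reduced costs: (8.0, 12.0)
  x^k = (0.0, 0.0), subgradient = b - a^T x = 17.0
  y^{k+1} = 0.0 + 0.25*17.0 = 4.25
Step 2: y^k = 4.25, reduced costs: (3.75, 3.5)
  x^k = (0.0, 0.0), subgradient = b - a^T x = 17.0
  y^{k+1} = 4.25 + 0.25*17.0 = 8.5
Dual objective at y_2 = 8.5: reduced costs (-0.5, -5.0), box minimizer x = (8.0, 8.0)
g(y_2) = b*y + (c1 - a1*y)*x1 + (c2 - a2*y)*x2 = 17*8.5 + (-0.5)*8.0 + (-5.0)*8.0 = 144.5 - 4.0 - 40.0 = 100.5


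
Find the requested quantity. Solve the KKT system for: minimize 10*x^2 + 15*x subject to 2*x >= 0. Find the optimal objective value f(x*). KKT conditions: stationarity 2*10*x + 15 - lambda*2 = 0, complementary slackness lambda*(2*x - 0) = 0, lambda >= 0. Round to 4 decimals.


Step 1: Try lambda = 0 (constraint inactive).
x_unc = -15/(2*10) = -0.75
Check: 2*-0.75 = -1.5 < 0 -- violated!
Step 2: Constraint must be active: 2*x = 0
x* = 0/2 = 0.0
lambda = (2*10*0.0 + 15)/2 = 7.5
Step 3: Compute optimal value.
f(x*) = 10*0.0^2 + 15*0.0 = 0.0


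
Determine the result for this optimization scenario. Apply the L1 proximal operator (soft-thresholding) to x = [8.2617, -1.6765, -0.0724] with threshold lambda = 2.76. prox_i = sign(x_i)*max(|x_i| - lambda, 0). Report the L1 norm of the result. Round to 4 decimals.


Soft-thresholding with lambda = 2.76:
prox(8.2617) = sign(8.2617)*max(|8.2617| - 2.76, 0) = 5.5017
prox(-1.6765) = sign(-1.6765)*max(|-1.6765| - 2.76, 0) = 0.0
prox(-0.0724) = sign(-0.0724)*max(|-0.0724| - 2.76, 0) = 0.0
prox(x) = [5.5017, 0.0, 0.0]
||prox(x)||_1 = 5.5017 + 0.0 + 0.0 = 5.5017


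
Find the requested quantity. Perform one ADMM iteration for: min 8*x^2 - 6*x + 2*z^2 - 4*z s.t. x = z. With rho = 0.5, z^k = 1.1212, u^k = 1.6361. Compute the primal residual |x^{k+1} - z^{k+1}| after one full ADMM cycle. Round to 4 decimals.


ADMM iteration with rho = 0.5, z^k = 1.1212, u^k = 1.6361
Step 1: x-update.
Minimize 8*x^2 - 6*x + (0.5/2)*(x - 1.1212 + 1.6361)^2
FOC: (2*8 + 0.5)*x = 6 + 0.5*(1.1212 - 1.6361)
x^{k+1} = 0.348
Step 2: z-update.
Minimize 2*z^2 - 4*z + (0.5/2)*(0.348 - z + 1.6361)^2
FOC: (2*2 + 0.5)*z = 4 + 0.5*(0.348 + 1.6361)
z^{k+1} = 1.1093
Step 3: u-update.
u^{k+1} = 1.6361 + 0.348 - 1.1093 = 0.8748
Step 4: Primal residual = |0.348 - 1.1093| = 0.7613


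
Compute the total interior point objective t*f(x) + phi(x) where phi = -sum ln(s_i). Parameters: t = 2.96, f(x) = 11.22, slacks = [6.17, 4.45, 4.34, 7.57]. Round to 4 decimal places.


Step 1: Compute log-barrier.
ln values: [1.8197, 1.4929, 1.4679, 2.0242]
phi = -(1.8197 + 1.4929 + 1.4679 + 2.0242) = -6.8047
Step 2: Compute augmented objective.
t*f(x) = 2.96*11.22 = 33.2112
Total = 33.2112 - 6.8047 = 26.4065


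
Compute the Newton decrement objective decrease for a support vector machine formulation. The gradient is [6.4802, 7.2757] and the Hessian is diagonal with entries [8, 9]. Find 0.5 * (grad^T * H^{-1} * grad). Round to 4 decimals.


Step 1: H is diagonal, so H^(-1) * g = [0.81, 0.8084].
Step 2: g^T H^(-1) g = sum_i g_i^2 / H_ii
  = (6.4802)^2/8 + (7.2757)^2/9
  = 5.2491 + 5.8818 = 11.1309
Step 3: Objective decrease = 0.5 * g^T H^(-1) g = 5.5654


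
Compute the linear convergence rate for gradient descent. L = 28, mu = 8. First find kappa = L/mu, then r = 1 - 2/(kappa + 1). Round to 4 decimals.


Step 1: Compute the condition number.
kappa = L/mu = 28/8 = 3.5
Step 2: Compute the convergence rate.
r = 1 - 2/(kappa + 1) = 1 - 2*mu/(L + mu) = (L - mu)/(L + mu) = 20/36 = 0.5556


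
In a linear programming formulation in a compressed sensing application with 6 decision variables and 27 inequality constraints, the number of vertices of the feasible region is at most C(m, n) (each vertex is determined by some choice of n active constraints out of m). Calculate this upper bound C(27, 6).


Each vertex corresponds to some choice of n active constraints out of m, so the number of vertices is at most C(m, n) = m! / (n!(m-n)!).
m = 27, n = 6
Numerator: 27 * 26 * 25 * 24 * 23 * 22
Denominator: 6! = 720
C(27, 6) = 296010


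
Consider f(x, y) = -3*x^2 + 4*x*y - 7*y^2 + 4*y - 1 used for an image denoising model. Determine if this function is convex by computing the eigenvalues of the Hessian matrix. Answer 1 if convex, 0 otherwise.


The Hessian of f(x,y) = -3*x^2 + 4*x*y - 7*y^2 + 4*y - 1 is:
H = [[-6, 4], [4, -14]]
Trace = -6 - 14 = -20
Determinant = -6*-14 - (4)^2 = 68
Discriminant = (-20)^2 - 4*68 = 128.0
Eigenvalues: lambda_1 = -15.6569, lambda_2 = -4.3431
The function is not convex.

0


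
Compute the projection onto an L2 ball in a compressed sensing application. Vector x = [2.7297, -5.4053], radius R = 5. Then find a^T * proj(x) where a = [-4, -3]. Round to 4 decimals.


Step 1: Compute ||x|| (intermediates to 6 decimals).
||x|| = sqrt(2.7297^2 + (-5.4053)^2) = 6.055455
Step 2: Project.
Since ||x|| > R, scale = R/||x|| = 5/6.055455 = 0.825702, proj(x) = scale * x
proj(x) = [2.253919, -4.463167]
Step 3: Dot product.
a^T * proj(x) = -4*2.253919 - 3*(-4.463167) = 4.3738


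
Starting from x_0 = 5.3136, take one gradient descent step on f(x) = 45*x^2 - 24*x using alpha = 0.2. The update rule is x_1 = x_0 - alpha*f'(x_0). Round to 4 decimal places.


We compute the gradient at x_0 and apply the update.
f'(x) = 90*x - 24
f'(5.3136) = 90*5.3136 - 24 = 454.224
x_1 = 5.3136 - 0.2*454.224 = -85.5312


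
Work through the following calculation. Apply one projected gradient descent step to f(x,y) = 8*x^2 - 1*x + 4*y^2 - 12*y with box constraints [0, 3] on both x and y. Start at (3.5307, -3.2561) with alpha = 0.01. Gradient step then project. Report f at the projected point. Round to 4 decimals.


Step 1: Compute gradient at (3.5307, -3.2561).
grad_x = 2*8*3.5307 - 1 = 55.4912
grad_y = 2*4*-3.2561 - 12 = -38.0488
Step 2: Gradient step.
x_raw = 3.5307 - 0.01*55.4912 = 2.9758
y_raw = -3.2561 - 0.01*-38.0488 = -2.8756
Step 3: Project onto [0, 3].
x_proj = clip(2.9758) = 2.9758
y_proj = clip(-2.8756) = 0.0
Step 4: Evaluate f.
f(2.9758, 0.0) = 67.8667


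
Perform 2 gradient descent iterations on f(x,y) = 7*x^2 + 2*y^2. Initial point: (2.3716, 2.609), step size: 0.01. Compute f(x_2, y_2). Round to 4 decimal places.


Gradient descent on f(x,y) = 7*x^2 + 2*y^2.
Starting point: (2.3716, 2.609), alpha = 0.01
Step 1: grad_x = 2*7*2.3716 = 33.2024, grad_y = 2*2*2.609 = 10.436
  x_1 = 2.3716 - 0.01*33.2024 = 2.0396
  y_1 = 2.609 - 0.01*10.436 = 2.5046
Step 2: grad_x = 2*7*2.0396 = 28.5541, grad_y = 2*2*2.5046 = 10.0186
  x_2 = 2.0396 - 0.01*28.5541 = 1.754
  y_2 = 2.5046 - 0.01*10.0186 = 2.4045
f(1.754, 2.4045) = 7*1.754^2 + 2*2.4045^2 = 33.0993


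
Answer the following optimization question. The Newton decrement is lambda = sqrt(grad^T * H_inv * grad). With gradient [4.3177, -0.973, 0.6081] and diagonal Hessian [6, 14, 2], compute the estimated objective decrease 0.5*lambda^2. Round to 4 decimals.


Step 1: H is diagonal, so H^(-1) * g = [0.7196, -0.0695, 0.3041].
Step 2: g^T H^(-1) g = sum_i g_i^2 / H_ii
  = (4.3177)^2/6 + (-0.973)^2/14 + (0.6081)^2/2
  = 3.1071 + 0.0676 + 0.1849 = 3.3596
Step 3: Objective decrease = 0.5 * g^T H^(-1) g = 1.6798
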